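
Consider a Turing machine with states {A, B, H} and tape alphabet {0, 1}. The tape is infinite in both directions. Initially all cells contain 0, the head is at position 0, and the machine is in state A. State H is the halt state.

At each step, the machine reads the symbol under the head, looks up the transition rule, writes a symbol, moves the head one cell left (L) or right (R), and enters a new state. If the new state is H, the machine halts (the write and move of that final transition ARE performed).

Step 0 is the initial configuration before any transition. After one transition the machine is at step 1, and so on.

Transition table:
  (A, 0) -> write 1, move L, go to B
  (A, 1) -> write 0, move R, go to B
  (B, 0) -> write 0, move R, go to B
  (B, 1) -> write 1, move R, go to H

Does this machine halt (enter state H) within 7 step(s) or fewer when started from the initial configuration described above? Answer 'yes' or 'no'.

Step 1: in state A at pos 0, read 0 -> (A,0)->write 1,move L,goto B. Now: state=B, head=-1, tape[-2..1]=0010 (head:  ^)
Step 2: in state B at pos -1, read 0 -> (B,0)->write 0,move R,goto B. Now: state=B, head=0, tape[-2..1]=0010 (head:   ^)
Step 3: in state B at pos 0, read 1 -> (B,1)->write 1,move R,goto H. Now: state=H, head=1, tape[-2..2]=00100 (head:    ^)
State H reached at step 3; 3 <= 7 -> yes

Answer: yes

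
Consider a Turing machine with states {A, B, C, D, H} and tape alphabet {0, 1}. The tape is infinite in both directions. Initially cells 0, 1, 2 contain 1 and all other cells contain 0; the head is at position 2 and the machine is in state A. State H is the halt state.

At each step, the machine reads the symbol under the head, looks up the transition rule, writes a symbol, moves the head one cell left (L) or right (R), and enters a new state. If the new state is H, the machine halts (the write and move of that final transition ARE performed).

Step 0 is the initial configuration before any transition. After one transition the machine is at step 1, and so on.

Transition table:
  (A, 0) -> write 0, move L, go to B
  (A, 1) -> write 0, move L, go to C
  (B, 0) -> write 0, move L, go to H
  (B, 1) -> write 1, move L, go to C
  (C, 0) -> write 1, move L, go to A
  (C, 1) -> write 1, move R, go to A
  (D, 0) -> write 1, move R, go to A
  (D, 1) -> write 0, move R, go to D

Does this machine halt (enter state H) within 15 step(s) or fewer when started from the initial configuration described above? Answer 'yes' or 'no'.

Step 1: in state A at pos 2, read 1 -> (A,1)->write 0,move L,goto C. Now: state=C, head=1, tape[-1..3]=01100 (head:   ^)
Step 2: in state C at pos 1, read 1 -> (C,1)->write 1,move R,goto A. Now: state=A, head=2, tape[-1..3]=01100 (head:    ^)
Step 3: in state A at pos 2, read 0 -> (A,0)->write 0,move L,goto B. Now: state=B, head=1, tape[-1..3]=01100 (head:   ^)
Step 4: in state B at pos 1, read 1 -> (B,1)->write 1,move L,goto C. Now: state=C, head=0, tape[-1..3]=01100 (head:  ^)
Step 5: in state C at pos 0, read 1 -> (C,1)->write 1,move R,goto A. Now: state=A, head=1, tape[-1..3]=01100 (head:   ^)
Step 6: in state A at pos 1, read 1 -> (A,1)->write 0,move L,goto C. Now: state=C, head=0, tape[-1..3]=01000 (head:  ^)
Step 7: in state C at pos 0, read 1 -> (C,1)->write 1,move R,goto A. Now: state=A, head=1, tape[-1..3]=01000 (head:   ^)
Step 8: in state A at pos 1, read 0 -> (A,0)->write 0,move L,goto B. Now: state=B, head=0, tape[-1..3]=01000 (head:  ^)
Step 9: in state B at pos 0, read 1 -> (B,1)->write 1,move L,goto C. Now: state=C, head=-1, tape[-2..3]=001000 (head:  ^)
Step 10: in state C at pos -1, read 0 -> (C,0)->write 1,move L,goto A. Now: state=A, head=-2, tape[-3..3]=0011000 (head:  ^)
Step 11: in state A at pos -2, read 0 -> (A,0)->write 0,move L,goto B. Now: state=B, head=-3, tape[-4..3]=00011000 (head:  ^)
Step 12: in state B at pos -3, read 0 -> (B,0)->write 0,move L,goto H. Now: state=H, head=-4, tape[-5..3]=000011000 (head:  ^)
State H reached at step 12; 12 <= 15 -> yes

Answer: yes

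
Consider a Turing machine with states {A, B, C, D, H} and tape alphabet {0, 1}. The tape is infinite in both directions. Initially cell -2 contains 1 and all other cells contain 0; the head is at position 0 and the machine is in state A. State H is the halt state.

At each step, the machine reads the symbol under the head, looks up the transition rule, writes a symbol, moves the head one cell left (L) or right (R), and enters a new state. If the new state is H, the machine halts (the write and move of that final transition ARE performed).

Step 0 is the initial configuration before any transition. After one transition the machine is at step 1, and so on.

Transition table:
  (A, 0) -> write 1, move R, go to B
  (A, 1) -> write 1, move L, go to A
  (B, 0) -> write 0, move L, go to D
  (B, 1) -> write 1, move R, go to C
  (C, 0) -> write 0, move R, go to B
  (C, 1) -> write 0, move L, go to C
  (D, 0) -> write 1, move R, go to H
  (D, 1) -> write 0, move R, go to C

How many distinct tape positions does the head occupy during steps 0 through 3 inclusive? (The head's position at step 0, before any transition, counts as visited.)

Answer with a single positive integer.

Answer: 2

Derivation:
Step 1: in state A at pos 0, read 0 -> (A,0)->write 1,move R,goto B. Now: state=B, head=1, tape[-3..2]=010100 (head:     ^)
Step 2: in state B at pos 1, read 0 -> (B,0)->write 0,move L,goto D. Now: state=D, head=0, tape[-3..2]=010100 (head:    ^)
Step 3: in state D at pos 0, read 1 -> (D,1)->write 0,move R,goto C. Now: state=C, head=1, tape[-3..2]=010000 (head:     ^)
Head positions at steps 0..3: starting at 0, distinct positions visited = {0, 1} -> 2 position(s)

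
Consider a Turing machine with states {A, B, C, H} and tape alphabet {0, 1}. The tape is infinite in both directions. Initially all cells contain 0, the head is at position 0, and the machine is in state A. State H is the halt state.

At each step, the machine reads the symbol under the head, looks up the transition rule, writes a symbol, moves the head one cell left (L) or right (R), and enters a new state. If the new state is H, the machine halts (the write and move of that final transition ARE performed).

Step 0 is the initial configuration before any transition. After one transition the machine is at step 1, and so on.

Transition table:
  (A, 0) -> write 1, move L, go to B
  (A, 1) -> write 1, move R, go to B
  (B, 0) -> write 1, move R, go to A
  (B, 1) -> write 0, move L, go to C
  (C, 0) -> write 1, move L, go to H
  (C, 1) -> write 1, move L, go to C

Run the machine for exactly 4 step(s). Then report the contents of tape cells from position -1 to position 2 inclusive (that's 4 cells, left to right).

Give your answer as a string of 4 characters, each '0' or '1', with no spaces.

Step 1: in state A at pos 0, read 0 -> (A,0)->write 1,move L,goto B. Now: state=B, head=-1, tape[-2..1]=0010 (head:  ^)
Step 2: in state B at pos -1, read 0 -> (B,0)->write 1,move R,goto A. Now: state=A, head=0, tape[-2..1]=0110 (head:   ^)
Step 3: in state A at pos 0, read 1 -> (A,1)->write 1,move R,goto B. Now: state=B, head=1, tape[-2..2]=01100 (head:    ^)
Step 4: in state B at pos 1, read 0 -> (B,0)->write 1,move R,goto A. Now: state=A, head=2, tape[-2..3]=011100 (head:     ^)

Answer: 1110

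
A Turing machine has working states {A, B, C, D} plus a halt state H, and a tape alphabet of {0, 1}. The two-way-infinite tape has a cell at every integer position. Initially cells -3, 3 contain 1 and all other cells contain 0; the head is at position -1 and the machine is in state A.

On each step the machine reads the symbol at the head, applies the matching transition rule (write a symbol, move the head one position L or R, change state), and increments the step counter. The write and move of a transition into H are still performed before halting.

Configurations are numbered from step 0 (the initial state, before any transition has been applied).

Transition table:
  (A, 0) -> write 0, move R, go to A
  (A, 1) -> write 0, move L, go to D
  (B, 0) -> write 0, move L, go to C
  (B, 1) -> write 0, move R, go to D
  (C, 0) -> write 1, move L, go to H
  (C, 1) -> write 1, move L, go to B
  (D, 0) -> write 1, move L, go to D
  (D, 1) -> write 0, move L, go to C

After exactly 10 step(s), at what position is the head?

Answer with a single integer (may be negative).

Answer: -3

Derivation:
Step 1: in state A at pos -1, read 0 -> (A,0)->write 0,move R,goto A. Now: state=A, head=0, tape[-4..4]=010000010 (head:     ^)
Step 2: in state A at pos 0, read 0 -> (A,0)->write 0,move R,goto A. Now: state=A, head=1, tape[-4..4]=010000010 (head:      ^)
Step 3: in state A at pos 1, read 0 -> (A,0)->write 0,move R,goto A. Now: state=A, head=2, tape[-4..4]=010000010 (head:       ^)
Step 4: in state A at pos 2, read 0 -> (A,0)->write 0,move R,goto A. Now: state=A, head=3, tape[-4..4]=010000010 (head:        ^)
Step 5: in state A at pos 3, read 1 -> (A,1)->write 0,move L,goto D. Now: state=D, head=2, tape[-4..4]=010000000 (head:       ^)
Step 6: in state D at pos 2, read 0 -> (D,0)->write 1,move L,goto D. Now: state=D, head=1, tape[-4..4]=010000100 (head:      ^)
Step 7: in state D at pos 1, read 0 -> (D,0)->write 1,move L,goto D. Now: state=D, head=0, tape[-4..4]=010001100 (head:     ^)
Step 8: in state D at pos 0, read 0 -> (D,0)->write 1,move L,goto D. Now: state=D, head=-1, tape[-4..4]=010011100 (head:    ^)
Step 9: in state D at pos -1, read 0 -> (D,0)->write 1,move L,goto D. Now: state=D, head=-2, tape[-4..4]=010111100 (head:   ^)
Step 10: in state D at pos -2, read 0 -> (D,0)->write 1,move L,goto D. Now: state=D, head=-3, tape[-4..4]=011111100 (head:  ^)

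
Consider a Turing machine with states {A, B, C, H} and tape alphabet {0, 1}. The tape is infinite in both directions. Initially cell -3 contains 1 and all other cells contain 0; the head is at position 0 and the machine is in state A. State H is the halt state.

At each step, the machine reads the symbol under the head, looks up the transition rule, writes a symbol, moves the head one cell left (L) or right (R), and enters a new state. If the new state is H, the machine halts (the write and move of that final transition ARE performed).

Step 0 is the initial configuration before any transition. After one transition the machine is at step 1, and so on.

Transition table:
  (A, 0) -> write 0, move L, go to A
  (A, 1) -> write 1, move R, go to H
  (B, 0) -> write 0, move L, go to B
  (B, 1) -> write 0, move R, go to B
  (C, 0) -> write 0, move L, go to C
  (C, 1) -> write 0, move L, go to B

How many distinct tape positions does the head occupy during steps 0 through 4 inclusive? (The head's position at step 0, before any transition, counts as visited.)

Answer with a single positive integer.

Step 1: in state A at pos 0, read 0 -> (A,0)->write 0,move L,goto A. Now: state=A, head=-1, tape[-4..1]=010000 (head:    ^)
Step 2: in state A at pos -1, read 0 -> (A,0)->write 0,move L,goto A. Now: state=A, head=-2, tape[-4..1]=010000 (head:   ^)
Step 3: in state A at pos -2, read 0 -> (A,0)->write 0,move L,goto A. Now: state=A, head=-3, tape[-4..1]=010000 (head:  ^)
Step 4: in state A at pos -3, read 1 -> (A,1)->write 1,move R,goto H. Now: state=H, head=-2, tape[-4..1]=010000 (head:   ^)
Head positions at steps 0..4: starting at 0, distinct positions visited = {-3, -2, -1, 0} -> 4 position(s)

Answer: 4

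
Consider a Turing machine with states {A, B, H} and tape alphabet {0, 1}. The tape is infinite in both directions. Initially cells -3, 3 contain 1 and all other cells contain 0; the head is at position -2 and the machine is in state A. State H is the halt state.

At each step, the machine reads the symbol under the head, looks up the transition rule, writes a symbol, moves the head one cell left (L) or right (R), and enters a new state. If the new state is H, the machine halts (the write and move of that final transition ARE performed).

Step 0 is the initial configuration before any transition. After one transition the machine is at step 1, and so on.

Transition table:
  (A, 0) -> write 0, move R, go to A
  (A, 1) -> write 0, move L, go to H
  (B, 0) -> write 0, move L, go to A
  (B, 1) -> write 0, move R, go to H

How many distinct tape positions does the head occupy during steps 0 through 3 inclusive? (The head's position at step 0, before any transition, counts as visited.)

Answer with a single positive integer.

Step 1: in state A at pos -2, read 0 -> (A,0)->write 0,move R,goto A. Now: state=A, head=-1, tape[-4..4]=010000010 (head:    ^)
Step 2: in state A at pos -1, read 0 -> (A,0)->write 0,move R,goto A. Now: state=A, head=0, tape[-4..4]=010000010 (head:     ^)
Step 3: in state A at pos 0, read 0 -> (A,0)->write 0,move R,goto A. Now: state=A, head=1, tape[-4..4]=010000010 (head:      ^)
Head positions at steps 0..3: starting at -2, distinct positions visited = {-2, -1, 0, 1} -> 4 position(s)

Answer: 4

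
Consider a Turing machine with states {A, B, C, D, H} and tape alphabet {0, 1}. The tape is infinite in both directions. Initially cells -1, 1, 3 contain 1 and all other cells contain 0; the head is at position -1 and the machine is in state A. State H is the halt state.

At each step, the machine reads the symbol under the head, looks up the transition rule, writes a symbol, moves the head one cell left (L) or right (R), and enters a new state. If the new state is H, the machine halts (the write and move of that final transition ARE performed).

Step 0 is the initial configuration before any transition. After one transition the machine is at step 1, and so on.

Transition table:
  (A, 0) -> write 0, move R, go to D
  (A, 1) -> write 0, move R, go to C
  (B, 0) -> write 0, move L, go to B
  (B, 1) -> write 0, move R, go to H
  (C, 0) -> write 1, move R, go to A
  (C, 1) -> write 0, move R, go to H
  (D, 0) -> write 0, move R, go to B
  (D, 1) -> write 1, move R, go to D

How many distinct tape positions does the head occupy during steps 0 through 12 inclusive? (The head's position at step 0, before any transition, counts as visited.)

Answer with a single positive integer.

Answer: 9

Derivation:
Step 1: in state A at pos -1, read 1 -> (A,1)->write 0,move R,goto C. Now: state=C, head=0, tape[-2..4]=0001010 (head:   ^)
Step 2: in state C at pos 0, read 0 -> (C,0)->write 1,move R,goto A. Now: state=A, head=1, tape[-2..4]=0011010 (head:    ^)
Step 3: in state A at pos 1, read 1 -> (A,1)->write 0,move R,goto C. Now: state=C, head=2, tape[-2..4]=0010010 (head:     ^)
Step 4: in state C at pos 2, read 0 -> (C,0)->write 1,move R,goto A. Now: state=A, head=3, tape[-2..4]=0010110 (head:      ^)
Step 5: in state A at pos 3, read 1 -> (A,1)->write 0,move R,goto C. Now: state=C, head=4, tape[-2..5]=00101000 (head:       ^)
Step 6: in state C at pos 4, read 0 -> (C,0)->write 1,move R,goto A. Now: state=A, head=5, tape[-2..6]=001010100 (head:        ^)
Step 7: in state A at pos 5, read 0 -> (A,0)->write 0,move R,goto D. Now: state=D, head=6, tape[-2..7]=0010101000 (head:         ^)
Step 8: in state D at pos 6, read 0 -> (D,0)->write 0,move R,goto B. Now: state=B, head=7, tape[-2..8]=00101010000 (head:          ^)
Step 9: in state B at pos 7, read 0 -> (B,0)->write 0,move L,goto B. Now: state=B, head=6, tape[-2..8]=00101010000 (head:         ^)
Step 10: in state B at pos 6, read 0 -> (B,0)->write 0,move L,goto B. Now: state=B, head=5, tape[-2..8]=00101010000 (head:        ^)
Step 11: in state B at pos 5, read 0 -> (B,0)->write 0,move L,goto B. Now: state=B, head=4, tape[-2..8]=00101010000 (head:       ^)
Step 12: in state B at pos 4, read 1 -> (B,1)->write 0,move R,goto H. Now: state=H, head=5, tape[-2..8]=00101000000 (head:        ^)
Head positions at steps 0..12: starting at -1, distinct positions visited = {-1, 0, 1, 2, 3, 4, 5, 6, 7} -> 9 position(s)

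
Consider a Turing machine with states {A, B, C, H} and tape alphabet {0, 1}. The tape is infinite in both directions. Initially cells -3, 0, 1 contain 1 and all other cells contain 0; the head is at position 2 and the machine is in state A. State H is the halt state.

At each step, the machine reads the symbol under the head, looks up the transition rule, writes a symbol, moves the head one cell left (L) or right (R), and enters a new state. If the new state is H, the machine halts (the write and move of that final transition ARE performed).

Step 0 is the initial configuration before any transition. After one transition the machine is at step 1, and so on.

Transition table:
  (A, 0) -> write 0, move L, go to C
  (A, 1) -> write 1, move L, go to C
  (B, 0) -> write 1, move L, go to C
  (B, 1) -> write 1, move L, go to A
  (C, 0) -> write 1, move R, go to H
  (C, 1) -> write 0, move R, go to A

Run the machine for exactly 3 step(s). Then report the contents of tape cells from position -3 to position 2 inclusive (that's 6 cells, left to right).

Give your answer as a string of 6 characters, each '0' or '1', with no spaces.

Step 1: in state A at pos 2, read 0 -> (A,0)->write 0,move L,goto C. Now: state=C, head=1, tape[-4..3]=01001100 (head:      ^)
Step 2: in state C at pos 1, read 1 -> (C,1)->write 0,move R,goto A. Now: state=A, head=2, tape[-4..3]=01001000 (head:       ^)
Step 3: in state A at pos 2, read 0 -> (A,0)->write 0,move L,goto C. Now: state=C, head=1, tape[-4..3]=01001000 (head:      ^)

Answer: 100100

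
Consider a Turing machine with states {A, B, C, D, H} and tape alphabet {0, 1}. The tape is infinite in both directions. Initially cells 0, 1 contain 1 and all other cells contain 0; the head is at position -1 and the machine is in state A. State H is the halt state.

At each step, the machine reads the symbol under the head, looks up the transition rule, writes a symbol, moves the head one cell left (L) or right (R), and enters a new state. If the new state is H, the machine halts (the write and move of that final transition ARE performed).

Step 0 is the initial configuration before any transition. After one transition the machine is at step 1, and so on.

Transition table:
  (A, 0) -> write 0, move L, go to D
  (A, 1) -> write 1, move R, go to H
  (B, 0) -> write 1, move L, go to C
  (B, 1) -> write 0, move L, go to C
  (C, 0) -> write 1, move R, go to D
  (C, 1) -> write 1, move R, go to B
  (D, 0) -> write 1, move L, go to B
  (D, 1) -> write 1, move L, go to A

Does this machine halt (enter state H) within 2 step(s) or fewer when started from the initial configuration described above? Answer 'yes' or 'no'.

Answer: no

Derivation:
Step 1: in state A at pos -1, read 0 -> (A,0)->write 0,move L,goto D. Now: state=D, head=-2, tape[-3..2]=000110 (head:  ^)
Step 2: in state D at pos -2, read 0 -> (D,0)->write 1,move L,goto B. Now: state=B, head=-3, tape[-4..2]=0010110 (head:  ^)
After 2 step(s): state = B (not H) -> not halted within 2 -> no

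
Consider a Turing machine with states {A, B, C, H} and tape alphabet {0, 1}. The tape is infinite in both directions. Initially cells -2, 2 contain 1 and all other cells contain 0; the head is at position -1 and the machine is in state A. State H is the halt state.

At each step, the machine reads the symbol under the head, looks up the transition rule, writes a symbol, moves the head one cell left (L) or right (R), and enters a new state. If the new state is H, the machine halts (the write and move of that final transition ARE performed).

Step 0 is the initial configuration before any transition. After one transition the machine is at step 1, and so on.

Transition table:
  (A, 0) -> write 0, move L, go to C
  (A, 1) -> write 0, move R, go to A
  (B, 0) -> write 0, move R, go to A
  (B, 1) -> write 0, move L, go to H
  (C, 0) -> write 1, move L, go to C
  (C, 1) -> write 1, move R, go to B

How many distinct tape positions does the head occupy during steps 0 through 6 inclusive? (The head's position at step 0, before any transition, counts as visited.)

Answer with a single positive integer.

Step 1: in state A at pos -1, read 0 -> (A,0)->write 0,move L,goto C. Now: state=C, head=-2, tape[-3..3]=0100010 (head:  ^)
Step 2: in state C at pos -2, read 1 -> (C,1)->write 1,move R,goto B. Now: state=B, head=-1, tape[-3..3]=0100010 (head:   ^)
Step 3: in state B at pos -1, read 0 -> (B,0)->write 0,move R,goto A. Now: state=A, head=0, tape[-3..3]=0100010 (head:    ^)
Step 4: in state A at pos 0, read 0 -> (A,0)->write 0,move L,goto C. Now: state=C, head=-1, tape[-3..3]=0100010 (head:   ^)
Step 5: in state C at pos -1, read 0 -> (C,0)->write 1,move L,goto C. Now: state=C, head=-2, tape[-3..3]=0110010 (head:  ^)
Step 6: in state C at pos -2, read 1 -> (C,1)->write 1,move R,goto B. Now: state=B, head=-1, tape[-3..3]=0110010 (head:   ^)
Head positions at steps 0..6: starting at -1, distinct positions visited = {-2, -1, 0} -> 3 position(s)

Answer: 3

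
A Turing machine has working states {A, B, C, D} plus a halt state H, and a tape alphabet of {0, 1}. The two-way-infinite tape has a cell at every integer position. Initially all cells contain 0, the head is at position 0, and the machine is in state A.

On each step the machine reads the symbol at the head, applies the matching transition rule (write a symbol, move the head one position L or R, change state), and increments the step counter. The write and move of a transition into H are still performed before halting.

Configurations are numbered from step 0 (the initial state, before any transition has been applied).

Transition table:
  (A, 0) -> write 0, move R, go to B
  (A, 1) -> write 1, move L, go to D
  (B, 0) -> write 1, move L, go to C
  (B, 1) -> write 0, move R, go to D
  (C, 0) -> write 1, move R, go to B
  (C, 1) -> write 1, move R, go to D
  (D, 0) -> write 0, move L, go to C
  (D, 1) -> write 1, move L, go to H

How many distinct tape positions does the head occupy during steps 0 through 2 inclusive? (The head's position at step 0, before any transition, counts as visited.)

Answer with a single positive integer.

Answer: 2

Derivation:
Step 1: in state A at pos 0, read 0 -> (A,0)->write 0,move R,goto B. Now: state=B, head=1, tape[-1..2]=0000 (head:   ^)
Step 2: in state B at pos 1, read 0 -> (B,0)->write 1,move L,goto C. Now: state=C, head=0, tape[-1..2]=0010 (head:  ^)
Head positions at steps 0..2: starting at 0, distinct positions visited = {0, 1} -> 2 position(s)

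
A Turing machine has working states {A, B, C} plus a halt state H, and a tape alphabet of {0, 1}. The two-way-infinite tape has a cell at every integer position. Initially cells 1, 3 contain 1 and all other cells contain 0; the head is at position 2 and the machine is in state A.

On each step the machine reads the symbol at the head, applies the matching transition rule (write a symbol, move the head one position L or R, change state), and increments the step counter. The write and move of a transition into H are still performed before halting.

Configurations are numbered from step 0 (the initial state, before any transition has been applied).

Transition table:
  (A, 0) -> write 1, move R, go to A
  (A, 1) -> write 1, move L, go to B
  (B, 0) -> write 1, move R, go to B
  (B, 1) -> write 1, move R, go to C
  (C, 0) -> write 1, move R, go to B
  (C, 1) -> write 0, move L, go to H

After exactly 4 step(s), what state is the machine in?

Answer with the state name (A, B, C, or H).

Answer: H

Derivation:
Step 1: in state A at pos 2, read 0 -> (A,0)->write 1,move R,goto A. Now: state=A, head=3, tape[0..4]=01110 (head:    ^)
Step 2: in state A at pos 3, read 1 -> (A,1)->write 1,move L,goto B. Now: state=B, head=2, tape[0..4]=01110 (head:   ^)
Step 3: in state B at pos 2, read 1 -> (B,1)->write 1,move R,goto C. Now: state=C, head=3, tape[0..4]=01110 (head:    ^)
Step 4: in state C at pos 3, read 1 -> (C,1)->write 0,move L,goto H. Now: state=H, head=2, tape[0..4]=01100 (head:   ^)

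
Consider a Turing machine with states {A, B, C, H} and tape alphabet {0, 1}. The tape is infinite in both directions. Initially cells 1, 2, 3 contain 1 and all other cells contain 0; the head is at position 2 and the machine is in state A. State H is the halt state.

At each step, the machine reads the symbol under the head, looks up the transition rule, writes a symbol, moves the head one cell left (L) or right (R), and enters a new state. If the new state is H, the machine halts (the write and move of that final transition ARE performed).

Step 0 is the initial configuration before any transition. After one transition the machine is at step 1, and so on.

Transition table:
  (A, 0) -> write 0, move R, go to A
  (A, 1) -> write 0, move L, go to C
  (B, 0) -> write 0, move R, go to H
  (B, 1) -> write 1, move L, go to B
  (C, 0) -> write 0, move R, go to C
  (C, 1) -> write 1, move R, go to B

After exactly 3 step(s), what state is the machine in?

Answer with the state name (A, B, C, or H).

Answer: H

Derivation:
Step 1: in state A at pos 2, read 1 -> (A,1)->write 0,move L,goto C. Now: state=C, head=1, tape[0..4]=01010 (head:  ^)
Step 2: in state C at pos 1, read 1 -> (C,1)->write 1,move R,goto B. Now: state=B, head=2, tape[0..4]=01010 (head:   ^)
Step 3: in state B at pos 2, read 0 -> (B,0)->write 0,move R,goto H. Now: state=H, head=3, tape[0..4]=01010 (head:    ^)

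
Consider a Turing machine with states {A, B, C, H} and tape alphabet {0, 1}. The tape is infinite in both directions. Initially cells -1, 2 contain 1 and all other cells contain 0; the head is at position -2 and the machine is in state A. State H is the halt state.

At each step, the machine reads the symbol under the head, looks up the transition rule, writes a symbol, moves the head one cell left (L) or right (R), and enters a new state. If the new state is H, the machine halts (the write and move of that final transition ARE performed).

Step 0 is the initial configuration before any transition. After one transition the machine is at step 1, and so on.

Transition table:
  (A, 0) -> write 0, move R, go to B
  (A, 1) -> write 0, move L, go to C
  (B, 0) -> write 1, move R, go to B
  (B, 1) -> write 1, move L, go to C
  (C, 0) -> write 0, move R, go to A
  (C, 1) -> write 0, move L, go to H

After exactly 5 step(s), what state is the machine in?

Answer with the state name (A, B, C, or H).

Answer: A

Derivation:
Step 1: in state A at pos -2, read 0 -> (A,0)->write 0,move R,goto B. Now: state=B, head=-1, tape[-3..3]=0010010 (head:   ^)
Step 2: in state B at pos -1, read 1 -> (B,1)->write 1,move L,goto C. Now: state=C, head=-2, tape[-3..3]=0010010 (head:  ^)
Step 3: in state C at pos -2, read 0 -> (C,0)->write 0,move R,goto A. Now: state=A, head=-1, tape[-3..3]=0010010 (head:   ^)
Step 4: in state A at pos -1, read 1 -> (A,1)->write 0,move L,goto C. Now: state=C, head=-2, tape[-3..3]=0000010 (head:  ^)
Step 5: in state C at pos -2, read 0 -> (C,0)->write 0,move R,goto A. Now: state=A, head=-1, tape[-3..3]=0000010 (head:   ^)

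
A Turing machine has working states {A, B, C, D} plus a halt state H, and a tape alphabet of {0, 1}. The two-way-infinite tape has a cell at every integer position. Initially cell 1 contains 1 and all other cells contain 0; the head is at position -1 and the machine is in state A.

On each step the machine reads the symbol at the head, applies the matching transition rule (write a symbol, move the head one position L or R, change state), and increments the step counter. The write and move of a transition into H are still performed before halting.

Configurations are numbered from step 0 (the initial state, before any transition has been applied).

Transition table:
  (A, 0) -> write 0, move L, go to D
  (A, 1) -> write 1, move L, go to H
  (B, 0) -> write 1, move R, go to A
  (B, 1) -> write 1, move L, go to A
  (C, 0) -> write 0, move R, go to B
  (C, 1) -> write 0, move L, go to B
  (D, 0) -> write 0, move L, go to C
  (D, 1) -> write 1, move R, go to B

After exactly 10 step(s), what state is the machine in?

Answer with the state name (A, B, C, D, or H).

Answer: A

Derivation:
Step 1: in state A at pos -1, read 0 -> (A,0)->write 0,move L,goto D. Now: state=D, head=-2, tape[-3..2]=000010 (head:  ^)
Step 2: in state D at pos -2, read 0 -> (D,0)->write 0,move L,goto C. Now: state=C, head=-3, tape[-4..2]=0000010 (head:  ^)
Step 3: in state C at pos -3, read 0 -> (C,0)->write 0,move R,goto B. Now: state=B, head=-2, tape[-4..2]=0000010 (head:   ^)
Step 4: in state B at pos -2, read 0 -> (B,0)->write 1,move R,goto A. Now: state=A, head=-1, tape[-4..2]=0010010 (head:    ^)
Step 5: in state A at pos -1, read 0 -> (A,0)->write 0,move L,goto D. Now: state=D, head=-2, tape[-4..2]=0010010 (head:   ^)
Step 6: in state D at pos -2, read 1 -> (D,1)->write 1,move R,goto B. Now: state=B, head=-1, tape[-4..2]=0010010 (head:    ^)
Step 7: in state B at pos -1, read 0 -> (B,0)->write 1,move R,goto A. Now: state=A, head=0, tape[-4..2]=0011010 (head:     ^)
Step 8: in state A at pos 0, read 0 -> (A,0)->write 0,move L,goto D. Now: state=D, head=-1, tape[-4..2]=0011010 (head:    ^)
Step 9: in state D at pos -1, read 1 -> (D,1)->write 1,move R,goto B. Now: state=B, head=0, tape[-4..2]=0011010 (head:     ^)
Step 10: in state B at pos 0, read 0 -> (B,0)->write 1,move R,goto A. Now: state=A, head=1, tape[-4..2]=0011110 (head:      ^)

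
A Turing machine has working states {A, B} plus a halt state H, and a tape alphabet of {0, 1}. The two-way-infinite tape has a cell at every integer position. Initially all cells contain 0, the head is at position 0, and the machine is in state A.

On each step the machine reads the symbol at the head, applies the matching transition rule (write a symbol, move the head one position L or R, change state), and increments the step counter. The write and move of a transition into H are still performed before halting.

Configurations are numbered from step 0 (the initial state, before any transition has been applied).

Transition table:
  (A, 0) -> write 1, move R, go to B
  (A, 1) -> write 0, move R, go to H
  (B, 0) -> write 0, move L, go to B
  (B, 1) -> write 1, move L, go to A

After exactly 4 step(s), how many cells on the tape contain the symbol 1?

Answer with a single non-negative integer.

Step 1: in state A at pos 0, read 0 -> (A,0)->write 1,move R,goto B. Now: state=B, head=1, tape[-1..2]=0100 (head:   ^)
Step 2: in state B at pos 1, read 0 -> (B,0)->write 0,move L,goto B. Now: state=B, head=0, tape[-1..2]=0100 (head:  ^)
Step 3: in state B at pos 0, read 1 -> (B,1)->write 1,move L,goto A. Now: state=A, head=-1, tape[-2..2]=00100 (head:  ^)
Step 4: in state A at pos -1, read 0 -> (A,0)->write 1,move R,goto B. Now: state=B, head=0, tape[-2..2]=01100 (head:   ^)
Cells containing 1 after step 4: {-1, 0} -> 2 cell(s)

Answer: 2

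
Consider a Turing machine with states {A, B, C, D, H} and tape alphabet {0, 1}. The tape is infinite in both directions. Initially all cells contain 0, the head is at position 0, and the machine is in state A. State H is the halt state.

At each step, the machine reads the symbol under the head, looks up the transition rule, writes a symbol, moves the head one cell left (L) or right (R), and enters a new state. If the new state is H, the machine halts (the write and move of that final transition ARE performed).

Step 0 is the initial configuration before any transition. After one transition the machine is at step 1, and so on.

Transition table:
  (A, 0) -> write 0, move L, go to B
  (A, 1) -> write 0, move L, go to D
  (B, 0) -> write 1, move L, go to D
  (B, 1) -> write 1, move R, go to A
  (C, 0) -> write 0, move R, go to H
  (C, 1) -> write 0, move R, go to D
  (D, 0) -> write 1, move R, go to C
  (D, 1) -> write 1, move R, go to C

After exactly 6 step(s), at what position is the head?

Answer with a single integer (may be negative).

Step 1: in state A at pos 0, read 0 -> (A,0)->write 0,move L,goto B. Now: state=B, head=-1, tape[-2..1]=0000 (head:  ^)
Step 2: in state B at pos -1, read 0 -> (B,0)->write 1,move L,goto D. Now: state=D, head=-2, tape[-3..1]=00100 (head:  ^)
Step 3: in state D at pos -2, read 0 -> (D,0)->write 1,move R,goto C. Now: state=C, head=-1, tape[-3..1]=01100 (head:   ^)
Step 4: in state C at pos -1, read 1 -> (C,1)->write 0,move R,goto D. Now: state=D, head=0, tape[-3..1]=01000 (head:    ^)
Step 5: in state D at pos 0, read 0 -> (D,0)->write 1,move R,goto C. Now: state=C, head=1, tape[-3..2]=010100 (head:     ^)
Step 6: in state C at pos 1, read 0 -> (C,0)->write 0,move R,goto H. Now: state=H, head=2, tape[-3..3]=0101000 (head:      ^)

Answer: 2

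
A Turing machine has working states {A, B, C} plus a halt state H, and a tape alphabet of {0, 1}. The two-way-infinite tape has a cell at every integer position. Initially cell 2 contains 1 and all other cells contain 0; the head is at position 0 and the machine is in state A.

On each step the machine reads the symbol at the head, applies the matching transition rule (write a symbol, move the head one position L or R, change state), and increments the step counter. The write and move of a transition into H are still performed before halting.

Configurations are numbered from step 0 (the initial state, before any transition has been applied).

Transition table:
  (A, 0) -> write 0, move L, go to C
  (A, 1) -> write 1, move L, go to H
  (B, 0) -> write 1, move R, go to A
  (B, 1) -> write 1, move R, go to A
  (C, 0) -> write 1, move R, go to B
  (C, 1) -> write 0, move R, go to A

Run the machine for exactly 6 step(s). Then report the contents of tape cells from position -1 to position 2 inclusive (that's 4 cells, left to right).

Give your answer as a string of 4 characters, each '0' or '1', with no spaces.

Step 1: in state A at pos 0, read 0 -> (A,0)->write 0,move L,goto C. Now: state=C, head=-1, tape[-2..3]=000010 (head:  ^)
Step 2: in state C at pos -1, read 0 -> (C,0)->write 1,move R,goto B. Now: state=B, head=0, tape[-2..3]=010010 (head:   ^)
Step 3: in state B at pos 0, read 0 -> (B,0)->write 1,move R,goto A. Now: state=A, head=1, tape[-2..3]=011010 (head:    ^)
Step 4: in state A at pos 1, read 0 -> (A,0)->write 0,move L,goto C. Now: state=C, head=0, tape[-2..3]=011010 (head:   ^)
Step 5: in state C at pos 0, read 1 -> (C,1)->write 0,move R,goto A. Now: state=A, head=1, tape[-2..3]=010010 (head:    ^)
Step 6: in state A at pos 1, read 0 -> (A,0)->write 0,move L,goto C. Now: state=C, head=0, tape[-2..3]=010010 (head:   ^)

Answer: 1001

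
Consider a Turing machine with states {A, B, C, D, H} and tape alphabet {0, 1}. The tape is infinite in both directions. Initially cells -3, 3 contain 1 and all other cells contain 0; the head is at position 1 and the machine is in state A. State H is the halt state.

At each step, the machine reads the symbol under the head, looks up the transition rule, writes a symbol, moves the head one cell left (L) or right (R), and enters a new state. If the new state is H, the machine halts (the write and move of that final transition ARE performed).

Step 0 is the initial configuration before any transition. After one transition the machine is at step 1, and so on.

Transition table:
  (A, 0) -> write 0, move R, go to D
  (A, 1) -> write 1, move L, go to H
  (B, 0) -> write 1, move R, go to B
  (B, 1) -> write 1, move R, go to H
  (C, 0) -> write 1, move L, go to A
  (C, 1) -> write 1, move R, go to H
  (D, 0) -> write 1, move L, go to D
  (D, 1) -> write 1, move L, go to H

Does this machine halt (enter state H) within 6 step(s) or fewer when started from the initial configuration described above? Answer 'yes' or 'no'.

Step 1: in state A at pos 1, read 0 -> (A,0)->write 0,move R,goto D. Now: state=D, head=2, tape[-4..4]=010000010 (head:       ^)
Step 2: in state D at pos 2, read 0 -> (D,0)->write 1,move L,goto D. Now: state=D, head=1, tape[-4..4]=010000110 (head:      ^)
Step 3: in state D at pos 1, read 0 -> (D,0)->write 1,move L,goto D. Now: state=D, head=0, tape[-4..4]=010001110 (head:     ^)
Step 4: in state D at pos 0, read 0 -> (D,0)->write 1,move L,goto D. Now: state=D, head=-1, tape[-4..4]=010011110 (head:    ^)
Step 5: in state D at pos -1, read 0 -> (D,0)->write 1,move L,goto D. Now: state=D, head=-2, tape[-4..4]=010111110 (head:   ^)
Step 6: in state D at pos -2, read 0 -> (D,0)->write 1,move L,goto D. Now: state=D, head=-3, tape[-4..4]=011111110 (head:  ^)
After 6 step(s): state = D (not H) -> not halted within 6 -> no

Answer: no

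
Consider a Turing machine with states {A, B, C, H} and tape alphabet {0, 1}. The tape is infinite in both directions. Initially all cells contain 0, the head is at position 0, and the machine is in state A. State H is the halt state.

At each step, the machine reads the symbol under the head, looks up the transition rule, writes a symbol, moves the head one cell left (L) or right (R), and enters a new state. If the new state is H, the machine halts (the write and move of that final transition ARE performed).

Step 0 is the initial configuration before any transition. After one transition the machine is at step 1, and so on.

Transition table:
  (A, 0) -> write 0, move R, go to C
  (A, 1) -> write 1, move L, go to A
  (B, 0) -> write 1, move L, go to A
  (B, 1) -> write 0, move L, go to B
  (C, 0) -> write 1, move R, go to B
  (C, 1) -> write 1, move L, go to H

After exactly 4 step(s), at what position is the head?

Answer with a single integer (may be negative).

Step 1: in state A at pos 0, read 0 -> (A,0)->write 0,move R,goto C. Now: state=C, head=1, tape[-1..2]=0000 (head:   ^)
Step 2: in state C at pos 1, read 0 -> (C,0)->write 1,move R,goto B. Now: state=B, head=2, tape[-1..3]=00100 (head:    ^)
Step 3: in state B at pos 2, read 0 -> (B,0)->write 1,move L,goto A. Now: state=A, head=1, tape[-1..3]=00110 (head:   ^)
Step 4: in state A at pos 1, read 1 -> (A,1)->write 1,move L,goto A. Now: state=A, head=0, tape[-1..3]=00110 (head:  ^)

Answer: 0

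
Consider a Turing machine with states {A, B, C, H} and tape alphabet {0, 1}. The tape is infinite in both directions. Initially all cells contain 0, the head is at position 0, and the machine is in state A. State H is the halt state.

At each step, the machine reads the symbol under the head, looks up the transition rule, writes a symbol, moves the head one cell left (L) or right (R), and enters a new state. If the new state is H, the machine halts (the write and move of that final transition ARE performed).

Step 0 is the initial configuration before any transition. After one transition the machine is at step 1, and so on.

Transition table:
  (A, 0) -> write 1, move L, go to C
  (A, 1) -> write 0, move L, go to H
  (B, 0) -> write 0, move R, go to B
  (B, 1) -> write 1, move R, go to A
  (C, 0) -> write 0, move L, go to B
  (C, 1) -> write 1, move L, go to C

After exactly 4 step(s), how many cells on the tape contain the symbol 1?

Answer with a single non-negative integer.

Step 1: in state A at pos 0, read 0 -> (A,0)->write 1,move L,goto C. Now: state=C, head=-1, tape[-2..1]=0010 (head:  ^)
Step 2: in state C at pos -1, read 0 -> (C,0)->write 0,move L,goto B. Now: state=B, head=-2, tape[-3..1]=00010 (head:  ^)
Step 3: in state B at pos -2, read 0 -> (B,0)->write 0,move R,goto B. Now: state=B, head=-1, tape[-3..1]=00010 (head:   ^)
Step 4: in state B at pos -1, read 0 -> (B,0)->write 0,move R,goto B. Now: state=B, head=0, tape[-3..1]=00010 (head:    ^)
Cells containing 1 after step 4: {0} -> 1 cell(s)

Answer: 1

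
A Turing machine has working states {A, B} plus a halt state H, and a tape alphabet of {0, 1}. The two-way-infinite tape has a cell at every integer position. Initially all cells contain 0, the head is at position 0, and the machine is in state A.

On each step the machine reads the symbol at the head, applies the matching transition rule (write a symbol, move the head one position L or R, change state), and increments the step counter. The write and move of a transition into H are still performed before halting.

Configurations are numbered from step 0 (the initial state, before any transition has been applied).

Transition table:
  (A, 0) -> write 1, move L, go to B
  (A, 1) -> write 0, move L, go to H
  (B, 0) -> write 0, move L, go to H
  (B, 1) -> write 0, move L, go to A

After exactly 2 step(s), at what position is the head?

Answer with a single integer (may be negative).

Step 1: in state A at pos 0, read 0 -> (A,0)->write 1,move L,goto B. Now: state=B, head=-1, tape[-2..1]=0010 (head:  ^)
Step 2: in state B at pos -1, read 0 -> (B,0)->write 0,move L,goto H. Now: state=H, head=-2, tape[-3..1]=00010 (head:  ^)

Answer: -2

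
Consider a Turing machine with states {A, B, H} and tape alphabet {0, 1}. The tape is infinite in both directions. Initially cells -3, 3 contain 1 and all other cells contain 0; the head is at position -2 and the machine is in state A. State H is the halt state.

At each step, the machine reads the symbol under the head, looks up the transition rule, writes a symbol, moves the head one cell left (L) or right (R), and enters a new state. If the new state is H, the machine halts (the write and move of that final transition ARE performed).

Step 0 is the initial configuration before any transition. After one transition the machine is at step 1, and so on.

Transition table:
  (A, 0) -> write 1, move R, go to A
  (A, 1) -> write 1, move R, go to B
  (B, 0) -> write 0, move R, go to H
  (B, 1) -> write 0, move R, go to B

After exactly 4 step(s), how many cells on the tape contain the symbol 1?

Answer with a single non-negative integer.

Step 1: in state A at pos -2, read 0 -> (A,0)->write 1,move R,goto A. Now: state=A, head=-1, tape[-4..4]=011000010 (head:    ^)
Step 2: in state A at pos -1, read 0 -> (A,0)->write 1,move R,goto A. Now: state=A, head=0, tape[-4..4]=011100010 (head:     ^)
Step 3: in state A at pos 0, read 0 -> (A,0)->write 1,move R,goto A. Now: state=A, head=1, tape[-4..4]=011110010 (head:      ^)
Step 4: in state A at pos 1, read 0 -> (A,0)->write 1,move R,goto A. Now: state=A, head=2, tape[-4..4]=011111010 (head:       ^)
Cells containing 1 after step 4: {-3, -2, -1, 0, 1, 3} -> 6 cell(s)

Answer: 6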